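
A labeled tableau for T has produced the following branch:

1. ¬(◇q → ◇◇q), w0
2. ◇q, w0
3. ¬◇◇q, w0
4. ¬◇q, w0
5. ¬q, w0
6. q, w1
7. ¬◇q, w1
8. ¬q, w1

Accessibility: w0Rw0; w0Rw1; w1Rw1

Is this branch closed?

Yes, closed

Both q and ¬q appear at w1.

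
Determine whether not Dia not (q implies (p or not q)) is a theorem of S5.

Not valid

Tableau for the negation Dia not (q implies (p or not q)):
1. Dia not (q implies (p or not q)), 0
2. not (q implies (p or not q)), 1
3. q, 1
4. not (p or not q), 1
5. not p, 1
Accessibility: 0R0, 0R1, 1R0, 1R1
The negation has an open branch (countermodel exists).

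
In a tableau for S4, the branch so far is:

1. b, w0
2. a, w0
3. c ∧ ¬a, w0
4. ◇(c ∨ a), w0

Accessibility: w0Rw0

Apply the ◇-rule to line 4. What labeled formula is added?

a fresh world w1 with w0Rw1, and c ∨ a at w1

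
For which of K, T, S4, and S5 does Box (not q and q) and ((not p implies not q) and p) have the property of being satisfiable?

K-tableau for the formula:
1. Box (not q and q) and ((not p implies not q) and p), w0
2. Box (not q and q), w0   [and-rule on 1]
3. (not p implies not q) and p, w0   [and-rule on 1]
4. not p implies not q, w0   [and-rule on 3]
5. p, w0   [and-rule on 3]
6. not q, w0   [implies-rule on 4 (branches; this branch)]
Complete open branch: satisfiable in K.
T-tableau for the formula:
1. Box (not q and q) and ((not p implies not q) and p), w0
2. Box (not q and q), w0   [and-rule on 1]
3. (not p implies not q) and p, w0   [and-rule on 1]
4. not p implies not q, w0   [and-rule on 3]
5. p, w0   [and-rule on 3]
6. not q and q, w0   [Box-rule on 2 via w0Rw0]
7. not q, w0   [and-rule on 6]
8. q, w0   [and-rule on 6]
Accessibility: w0Rw0
Branch closes: q and not q both at w0.
Every branch closes (one shown): unsatisfiable in T, hence also in S4, S5 (every S4/S5-frame is a T-frame).

K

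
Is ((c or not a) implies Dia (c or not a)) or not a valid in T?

Tableau for the negation not (((c or not a) implies Dia (c or not a)) or not a):
1. not (((c or not a) implies Dia (c or not a)) or not a), 0
2. not ((c or not a) implies Dia (c or not a)), 0
3. a, 0
4. c or not a, 0
5. not Dia (c or not a), 0
6. not (c or not a), 0
7. not c, 0
8. not a, 0
Accessibility: 0R0
Branch closes: a and not a both at 0.
All branches of the negation close; one closing branch shown above.

Valid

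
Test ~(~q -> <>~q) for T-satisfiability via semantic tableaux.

1. ~(~q -> <>~q), 0
2. ~q, 0
3. ~<>~q, 0
4. q, 0
Accessibility: 0R0
Branch closes: q and ~q both at 0.
Every branch closes; the branch above is one of them.

No, unsatisfiable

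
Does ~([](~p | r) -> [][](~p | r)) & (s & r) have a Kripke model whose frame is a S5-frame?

Unsatisfiable

1. ~([](~p | r) -> [][](~p | r)) & (s & r), u
2. ~([](~p | r) -> [][](~p | r)), u   [&-rule on 1]
3. s & r, u   [&-rule on 1]
4. [](~p | r), u   [~->-rule on 2]
5. ~[][](~p | r), u   [~->-rule on 2]
6. s, u   [&-rule on 3]
7. r, u   [&-rule on 3]
8. ~p | r, u   [[]-rule on 4 via uRu]
9. ~[](~p | r), v   [~[]-rule on 5: fresh world v, uRv]
10. ~p | r, v   [[]-rule on 4 via uRv]
11. r, v   [|-rule on 10 (branches; this branch)]
12. ~(~p | r), w   [~[]-rule on 9: fresh world w, vRw]
13. p, w   [~|-rule on 12]
14. ~r, w   [~|-rule on 12]
15. ~p | r, w   [[]-rule on 4 via uRw]
16. r, w   [|-rule on 15 (branches; this branch)]
Accessibility: uRu, uRv, uRw, vRu, vRv, vRw, wRu, wRv, wRw
Branch closes: r and ~r both at w.
(One branch shown.) All branches close.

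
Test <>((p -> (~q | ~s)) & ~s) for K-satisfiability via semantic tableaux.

Satisfiable (open branch found)

1. <>((p -> (~q | ~s)) & ~s), 0
2. (p -> (~q | ~s)) & ~s, 1
3. p -> (~q | ~s), 1
4. ~s, 1
5. ~q | ~s, 1
Accessibility: 0R1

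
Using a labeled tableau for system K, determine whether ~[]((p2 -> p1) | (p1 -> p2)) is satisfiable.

Unsatisfiable (every branch closes)

1. ~[]((p2 -> p1) | (p1 -> p2)), w0
2. ~((p2 -> p1) | (p1 -> p2)), w1   [~[]-rule on 1: fresh world w1, w0Rw1]
3. ~(p2 -> p1), w1   [~|-rule on 2]
4. ~(p1 -> p2), w1   [~|-rule on 2]
5. p2, w1   [~->-rule on 3]
6. ~p1, w1   [~->-rule on 3]
7. p1, w1   [~->-rule on 4]
8. ~p2, w1   [~->-rule on 4]
Accessibility: w0Rw1
Branch closes: p1 and ~p1 both at w1.
Every branch closes; the branch above is one of them.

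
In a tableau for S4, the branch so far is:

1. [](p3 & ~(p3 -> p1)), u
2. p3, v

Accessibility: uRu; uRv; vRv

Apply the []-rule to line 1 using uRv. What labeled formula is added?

p3 & ~(p3 -> p1), v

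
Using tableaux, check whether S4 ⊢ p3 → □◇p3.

Invalid (countermodel exists)

Tableau for the negation ¬(p3 → □◇p3):
1. ¬(p3 → □◇p3), w0
2. p3, w0   [¬→-rule on 1]
3. ¬□◇p3, w0   [¬→-rule on 1]
4. ¬◇p3, w1   [¬□-rule on 3: fresh world w1, w0Rw1]
5. ¬p3, w1   [¬◇-rule on 4 via w1Rw1]
Accessibility: w0Rw0, w0Rw1, w1Rw1
The negation has an open branch (countermodel exists).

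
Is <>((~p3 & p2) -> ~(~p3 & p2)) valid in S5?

No, not valid

Tableau for the negation ~<>((~p3 & p2) -> ~(~p3 & p2)):
1. ~<>((~p3 & p2) -> ~(~p3 & p2)), u
2. ~((~p3 & p2) -> ~(~p3 & p2)), u
3. ~p3 & p2, u
4. ~p3, u
5. p2, u
Accessibility: uRu
The negation has an open branch (countermodel exists).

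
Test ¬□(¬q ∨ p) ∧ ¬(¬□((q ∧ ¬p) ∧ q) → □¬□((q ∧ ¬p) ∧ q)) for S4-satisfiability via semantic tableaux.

1. ¬□(¬q ∨ p) ∧ ¬(¬□((q ∧ ¬p) ∧ q) → □¬□((q ∧ ¬p) ∧ q)), w0
2. ¬□(¬q ∨ p), w0   [∧-rule on 1]
3. ¬(¬□((q ∧ ¬p) ∧ q) → □¬□((q ∧ ¬p) ∧ q)), w0   [∧-rule on 1]
4. ¬□((q ∧ ¬p) ∧ q), w0   [¬→-rule on 3]
5. ¬□¬□((q ∧ ¬p) ∧ q), w0   [¬→-rule on 3]
6. ¬(¬q ∨ p), w1   [¬□-rule on 2: fresh world w1, w0Rw1]
7. q, w1   [¬∨-rule on 6]
8. ¬p, w1   [¬∨-rule on 6]
9. ¬((q ∧ ¬p) ∧ q), w2   [¬□-rule on 4: fresh world w2, w0Rw2]
10. ¬q, w2   [¬∧-rule on 9 (branches; this branch)]
11. □((q ∧ ¬p) ∧ q), w3   [¬□-rule on 5: fresh world w3, w0Rw3]
12. (q ∧ ¬p) ∧ q, w3   [□-rule on 11 via w3Rw3]
13. q ∧ ¬p, w3   [∧-rule on 12]
14. q, w3   [∧-rule on 12]
15. ¬p, w3   [∧-rule on 13]
Accessibility: w0Rw0, w0Rw1, w0Rw2, w0Rw3, w1Rw1, w2Rw2, w3Rw3

Yes, satisfiable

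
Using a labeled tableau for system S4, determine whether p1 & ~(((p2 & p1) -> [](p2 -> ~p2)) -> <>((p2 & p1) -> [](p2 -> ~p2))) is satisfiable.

No, unsatisfiable

1. p1 & ~(((p2 & p1) -> [](p2 -> ~p2)) -> <>((p2 & p1) -> [](p2 -> ~p2))), u
2. p1, u   [&-rule on 1]
3. ~(((p2 & p1) -> [](p2 -> ~p2)) -> <>((p2 & p1) -> [](p2 -> ~p2))), u   [&-rule on 1]
4. (p2 & p1) -> [](p2 -> ~p2), u   [~->-rule on 3]
5. ~<>((p2 & p1) -> [](p2 -> ~p2)), u   [~->-rule on 3]
6. ~((p2 & p1) -> [](p2 -> ~p2)), u   [~<>-rule on 5 via uRu]
7. p2 & p1, u   [~->-rule on 6]
8. ~[](p2 -> ~p2), u   [~->-rule on 6]
9. p2, u   [&-rule on 7]
10. [](p2 -> ~p2), u   [->-rule on 4 (branches; this branch)]
11. p2 -> ~p2, u   [[]-rule on 10 via uRu]
12. ~p2, u   [->-rule on 11 (branches; this branch)]
Accessibility: uRu
Branch closes: p2 and ~p2 both at u.
(One branch shown.) All branches close.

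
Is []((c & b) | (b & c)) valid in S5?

Tableau for the negation ~[]((c & b) | (b & c)):
1. ~[]((c & b) | (b & c)), 0
2. ~((c & b) | (b & c)), 1
3. ~(c & b), 1
4. ~(b & c), 1
5. ~b, 1
6. ~c, 1
Accessibility: 0R0, 0R1, 1R0, 1R1
The negation has an open branch (countermodel exists).

Not valid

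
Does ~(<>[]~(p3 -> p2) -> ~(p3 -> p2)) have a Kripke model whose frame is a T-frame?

Satisfiable

1. ~(<>[]~(p3 -> p2) -> ~(p3 -> p2)), w0
2. <>[]~(p3 -> p2), w0   [~->-rule on 1]
3. p3 -> p2, w0   [~->-rule on 1]
4. p2, w0   [->-rule on 3 (branches; this branch)]
5. []~(p3 -> p2), w1   [<>-rule on 2: fresh world w1, w0Rw1]
6. ~(p3 -> p2), w1   [[]-rule on 5 via w1Rw1]
7. p3, w1   [~->-rule on 6]
8. ~p2, w1   [~->-rule on 6]
Accessibility: w0Rw0, w0Rw1, w1Rw1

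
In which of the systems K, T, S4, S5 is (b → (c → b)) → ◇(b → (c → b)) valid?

K-tableau for the negation ¬((b → (c → b)) → ◇(b → (c → b))):
1. ¬((b → (c → b)) → ◇(b → (c → b))), 0
2. b → (c → b), 0
3. ¬◇(b → (c → b)), 0
4. c → b, 0
5. b, 0
Complete open branch: countermodel on a K-frame, so not valid in K.
T-tableau for the negation ¬((b → (c → b)) → ◇(b → (c → b))):
1. ¬((b → (c → b)) → ◇(b → (c → b))), 0
2. b → (c → b), 0
3. ¬◇(b → (c → b)), 0
4. ¬(b → (c → b)), 0
5. b, 0
6. ¬(c → b), 0
7. c, 0
8. ¬b, 0
Accessibility: 0R0
Branch closes: b and ¬b both at 0.
Every branch closes (one shown): valid in T, hence also in S4, S5 (every theorem of T is a theorem of S4 and S5).

T, S4, S5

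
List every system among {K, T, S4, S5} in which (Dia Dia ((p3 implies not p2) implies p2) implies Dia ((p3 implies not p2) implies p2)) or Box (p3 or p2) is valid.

S4, S5

T-tableau for the negation not ((Dia Dia ((p3 implies not p2) implies p2) implies Dia ((p3 implies not p2) implies p2)) or Box (p3 or p2)):
1. not ((Dia Dia ((p3 implies not p2) implies p2) implies Dia ((p3 implies not p2) implies p2)) or Box (p3 or p2)), w0
2. not (Dia Dia ((p3 implies not p2) implies p2) implies Dia ((p3 implies not p2) implies p2)), w0
3. not Box (p3 or p2), w0
4. Dia Dia ((p3 implies not p2) implies p2), w0
5. not Dia ((p3 implies not p2) implies p2), w0
6. not ((p3 implies not p2) implies p2), w0
7. p3 implies not p2, w0
8. not p2, w0
9. not (p3 or p2), w1
10. not p3, w1
11. not p2, w1
12. not ((p3 implies not p2) implies p2), w1
13. p3 implies not p2, w1
14. Dia ((p3 implies not p2) implies p2), w2
15. not ((p3 implies not p2) implies p2), w2
16. p3 implies not p2, w2
17. not p2, w2
18. (p3 implies not p2) implies p2, w3
19. p2, w3
Accessibility: w0Rw0, w0Rw1, w0Rw2, w1Rw1, w2Rw2, w2Rw3, w3Rw3
Complete open branch: countermodel on a T-frame, so not valid in T, nor in K (the same frame is also a K-frame).
S4-tableau for the negation not ((Dia Dia ((p3 implies not p2) implies p2) implies Dia ((p3 implies not p2) implies p2)) or Box (p3 or p2)):
1. not ((Dia Dia ((p3 implies not p2) implies p2) implies Dia ((p3 implies not p2) implies p2)) or Box (p3 or p2)), w0
2. not (Dia Dia ((p3 implies not p2) implies p2) implies Dia ((p3 implies not p2) implies p2)), w0
3. not Box (p3 or p2), w0
4. Dia Dia ((p3 implies not p2) implies p2), w0
5. not Dia ((p3 implies not p2) implies p2), w0
6. not ((p3 implies not p2) implies p2), w0
7. p3 implies not p2, w0
8. not p2, w0
9. not (p3 or p2), w1
10. not p3, w1
11. not p2, w1
12. not ((p3 implies not p2) implies p2), w1
13. p3 implies not p2, w1
14. Dia ((p3 implies not p2) implies p2), w2
15. not ((p3 implies not p2) implies p2), w2
16. p3 implies not p2, w2
17. not p2, w2
18. (p3 implies not p2) implies p2, w3
19. not ((p3 implies not p2) implies p2), w3
20. p3 implies not p2, w3
21. not p2, w3
22. not (p3 implies not p2), w3
23. p3, w3
24. p2, w3
Accessibility: w0Rw0, w0Rw1, w0Rw2, w0Rw3, w1Rw1, w2Rw2, w2Rw3, w3Rw3
Branch closes: p2 and not p2 both at w3.
Every branch closes (one shown): valid in S4, hence also in S5 (every theorem of S4 is a theorem of S5).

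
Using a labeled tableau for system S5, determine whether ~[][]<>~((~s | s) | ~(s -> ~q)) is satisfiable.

Satisfiable

1. ~[][]<>~((~s | s) | ~(s -> ~q)), u
2. ~[]<>~((~s | s) | ~(s -> ~q)), v
3. ~<>~((~s | s) | ~(s -> ~q)), w
4. (~s | s) | ~(s -> ~q), u
5. (~s | s) | ~(s -> ~q), v
6. (~s | s) | ~(s -> ~q), w
7. ~(s -> ~q), u
8. s, u
9. q, u
10. ~(s -> ~q), v
11. s, v
12. q, v
13. ~(s -> ~q), w
14. s, w
15. q, w
Accessibility: uRu, uRv, uRw, vRu, vRv, vRw, wRu, wRv, wRw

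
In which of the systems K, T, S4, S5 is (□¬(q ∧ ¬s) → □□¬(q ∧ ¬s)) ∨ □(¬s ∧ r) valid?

S4, S5

S4-tableau for the negation ¬((□¬(q ∧ ¬s) → □□¬(q ∧ ¬s)) ∨ □(¬s ∧ r)):
1. ¬((□¬(q ∧ ¬s) → □□¬(q ∧ ¬s)) ∨ □(¬s ∧ r)), 0
2. ¬(□¬(q ∧ ¬s) → □□¬(q ∧ ¬s)), 0
3. ¬□(¬s ∧ r), 0
4. □¬(q ∧ ¬s), 0
5. ¬□□¬(q ∧ ¬s), 0
6. ¬(q ∧ ¬s), 0
7. s, 0
8. ¬(¬s ∧ r), 1
9. ¬(q ∧ ¬s), 1
10. ¬r, 1
11. s, 1
12. ¬□¬(q ∧ ¬s), 2
13. ¬(q ∧ ¬s), 2
14. s, 2
15. q ∧ ¬s, 3
16. q, 3
17. ¬s, 3
18. ¬(q ∧ ¬s), 3
19. s, 3
Accessibility: 0R0, 0R1, 0R2, 0R3, 1R1, 2R2, 2R3, 3R3
Branch closes: s and ¬s both at 3.
Every branch closes (one shown): valid in S4, hence also in S5 (every theorem of S4 is a theorem of S5).
T-tableau for the negation ¬((□¬(q ∧ ¬s) → □□¬(q ∧ ¬s)) ∨ □(¬s ∧ r)):
1. ¬((□¬(q ∧ ¬s) → □□¬(q ∧ ¬s)) ∨ □(¬s ∧ r)), 0
2. ¬(□¬(q ∧ ¬s) → □□¬(q ∧ ¬s)), 0
3. ¬□(¬s ∧ r), 0
4. □¬(q ∧ ¬s), 0
5. ¬□□¬(q ∧ ¬s), 0
6. ¬(q ∧ ¬s), 0
7. s, 0
8. ¬(¬s ∧ r), 1
9. ¬(q ∧ ¬s), 1
10. ¬r, 1
11. s, 1
12. ¬□¬(q ∧ ¬s), 2
13. ¬(q ∧ ¬s), 2
14. s, 2
15. q ∧ ¬s, 3
16. q, 3
17. ¬s, 3
Accessibility: 0R0, 0R1, 0R2, 1R1, 2R2, 2R3, 3R3
Complete open branch: countermodel on a T-frame, so not valid in T, nor in K (the same frame is also a K-frame).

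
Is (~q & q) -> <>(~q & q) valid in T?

Valid

Tableau for the negation ~((~q & q) -> <>(~q & q)):
1. ~((~q & q) -> <>(~q & q)), w0
2. ~q & q, w0   [~->-rule on 1]
3. ~<>(~q & q), w0   [~->-rule on 1]
4. ~q, w0   [&-rule on 2]
5. q, w0   [&-rule on 2]
Accessibility: w0Rw0
Branch closes: q and ~q both at w0.
Every branch of the negation's tableau closes; the branch above is one of them.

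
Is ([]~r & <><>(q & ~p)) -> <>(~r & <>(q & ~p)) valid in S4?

Yes, valid

Tableau for the negation ~(([]~r & <><>(q & ~p)) -> <>(~r & <>(q & ~p))):
1. ~(([]~r & <><>(q & ~p)) -> <>(~r & <>(q & ~p))), w0
2. []~r & <><>(q & ~p), w0
3. ~<>(~r & <>(q & ~p)), w0
4. []~r, w0
5. <><>(q & ~p), w0
6. ~(~r & <>(q & ~p)), w0
7. ~r, w0
8. ~<>(q & ~p), w0
9. ~(q & ~p), w0
10. p, w0
11. <>(q & ~p), w1
12. ~(~r & <>(q & ~p)), w1
13. ~r, w1
14. ~(q & ~p), w1
15. ~<>(q & ~p), w1
16. p, w1
17. q & ~p, w2
18. q, w2
19. ~p, w2
20. ~(~r & <>(q & ~p)), w2
21. ~r, w2
22. ~(q & ~p), w2
23. ~<>(q & ~p), w2
24. p, w2
Accessibility: w0Rw0, w0Rw1, w0Rw2, w1Rw1, w1Rw2, w2Rw2
Branch closes: p and ~p both at w2.
Every branch of the negation's tableau closes; the branch above is one of them.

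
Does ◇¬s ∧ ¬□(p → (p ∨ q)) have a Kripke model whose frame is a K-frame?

Unsatisfiable (every branch closes)

1. ◇¬s ∧ ¬□(p → (p ∨ q)), w0
2. ◇¬s, w0   [∧-rule on 1]
3. ¬□(p → (p ∨ q)), w0   [∧-rule on 1]
4. ¬s, w1   [◇-rule on 2: fresh world w1, w0Rw1]
5. ¬(p → (p ∨ q)), w2   [¬□-rule on 3: fresh world w2, w0Rw2]
6. p, w2   [¬→-rule on 5]
7. ¬(p ∨ q), w2   [¬→-rule on 5]
8. ¬p, w2   [¬∨-rule on 7]
9. ¬q, w2   [¬∨-rule on 7]
Accessibility: w0Rw1, w0Rw2
Branch closes: p and ¬p both at w2.
(One branch shown.) All branches close.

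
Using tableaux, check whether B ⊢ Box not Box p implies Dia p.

Not valid

Tableau for the negation not (Box not Box p implies Dia p):
1. not (Box not Box p implies Dia p), u
2. Box not Box p, u   [neg-implies-rule on 1]
3. not Dia p, u   [neg-implies-rule on 1]
4. not Box p, u   [Box-rule on 2 via uRu]
5. not p, u   [neg-Dia-rule on 3 via uRu]
6. not p, v   [neg-Box-rule on 4: fresh world v, uRv]
7. not Box p, v   [Box-rule on 2 via uRv]
8. not p, w   [neg-Box-rule on 7: fresh world w, vRw]
Accessibility: uRu, uRv, vRu, vRv, vRw, wRv, wRw
The negation has an open branch (countermodel exists).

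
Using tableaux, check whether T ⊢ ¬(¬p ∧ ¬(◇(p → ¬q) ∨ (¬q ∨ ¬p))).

Valid in T

Tableau for the negation ¬p ∧ ¬(◇(p → ¬q) ∨ (¬q ∨ ¬p)):
1. ¬p ∧ ¬(◇(p → ¬q) ∨ (¬q ∨ ¬p)), u
2. ¬p, u
3. ¬(◇(p → ¬q) ∨ (¬q ∨ ¬p)), u
4. ¬◇(p → ¬q), u
5. ¬(¬q ∨ ¬p), u
6. q, u
7. p, u
Accessibility: uRu
Branch closes: p and ¬p both at u.
Every branch of the negation's tableau closes; the branch above is one of them.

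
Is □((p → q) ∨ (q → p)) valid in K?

Tableau for the negation ¬□((p → q) ∨ (q → p)):
1. ¬□((p → q) ∨ (q → p)), 0
2. ¬((p → q) ∨ (q → p)), 1   [¬□-rule on 1: fresh world 1, 0R1]
3. ¬(p → q), 1   [¬∨-rule on 2]
4. ¬(q → p), 1   [¬∨-rule on 2]
5. p, 1   [¬→-rule on 3]
6. ¬q, 1   [¬→-rule on 3]
7. q, 1   [¬→-rule on 4]
8. ¬p, 1   [¬→-rule on 4]
Accessibility: 0R1
Branch closes: q and ¬q both at 1.
All branches of the negation close; one closing branch shown above.

Yes, valid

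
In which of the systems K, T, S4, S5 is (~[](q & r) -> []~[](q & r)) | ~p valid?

S5

S4-tableau for the negation ~((~[](q & r) -> []~[](q & r)) | ~p):
1. ~((~[](q & r) -> []~[](q & r)) | ~p), w0
2. ~(~[](q & r) -> []~[](q & r)), w0   [~|-rule on 1]
3. p, w0   [~|-rule on 1]
4. ~[](q & r), w0   [~->-rule on 2]
5. ~[]~[](q & r), w0   [~->-rule on 2]
6. ~(q & r), w1   [~[]-rule on 4: fresh world w1, w0Rw1]
7. ~r, w1   [~&-rule on 6 (branches; this branch)]
8. [](q & r), w2   [~[]-rule on 5: fresh world w2, w0Rw2]
9. q & r, w2   [[]-rule on 8 via w2Rw2]
10. q, w2   [&-rule on 9]
11. r, w2   [&-rule on 9]
Accessibility: w0Rw0, w0Rw1, w0Rw2, w1Rw1, w2Rw2
Complete open branch: countermodel on an S4-frame, so not valid in S4, nor in K, T (the same frame is also a K-frame and a T-frame).
S5-tableau for the negation ~((~[](q & r) -> []~[](q & r)) | ~p):
1. ~((~[](q & r) -> []~[](q & r)) | ~p), w0
2. ~(~[](q & r) -> []~[](q & r)), w0   [~|-rule on 1]
3. p, w0   [~|-rule on 1]
4. ~[](q & r), w0   [~->-rule on 2]
5. ~[]~[](q & r), w0   [~->-rule on 2]
6. ~(q & r), w1   [~[]-rule on 4: fresh world w1, w0Rw1]
7. ~r, w1   [~&-rule on 6 (branches; this branch)]
8. [](q & r), w2   [~[]-rule on 5: fresh world w2, w0Rw2]
9. q & r, w0   [[]-rule on 8 via w2Rw0]
10. q, w0   [&-rule on 9]
11. r, w0   [&-rule on 9]
12. q & r, w1   [[]-rule on 8 via w2Rw1]
13. q, w1   [&-rule on 12]
14. r, w1   [&-rule on 12]
Accessibility: w0Rw0, w0Rw1, w0Rw2, w1Rw0, w1Rw1, w1Rw2, w2Rw0, w2Rw1, w2Rw2
Branch closes: r and ~r both at w1.
Every branch closes (one shown): valid in S5.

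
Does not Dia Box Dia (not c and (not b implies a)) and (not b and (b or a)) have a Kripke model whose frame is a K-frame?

1. not Dia Box Dia (not c and (not b implies a)) and (not b and (b or a)), u
2. not Dia Box Dia (not c and (not b implies a)), u
3. not b and (b or a), u
4. not b, u
5. b or a, u
6. a, u

Satisfiable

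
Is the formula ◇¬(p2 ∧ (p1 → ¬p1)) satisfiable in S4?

Satisfiable (open branch found)

1. ◇¬(p2 ∧ (p1 → ¬p1)), 0
2. ¬(p2 ∧ (p1 → ¬p1)), 1
3. ¬(p1 → ¬p1), 1
4. p1, 1
Accessibility: 0R0, 0R1, 1R1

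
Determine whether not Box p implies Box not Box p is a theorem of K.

Invalid (countermodel exists)

Tableau for the negation not (not Box p implies Box not Box p):
1. not (not Box p implies Box not Box p), 0
2. not Box p, 0   [neg-implies-rule on 1]
3. not Box not Box p, 0   [neg-implies-rule on 1]
4. not p, 1   [neg-Box-rule on 2: fresh world 1, 0R1]
5. Box p, 2   [neg-Box-rule on 3: fresh world 2, 0R2]
Accessibility: 0R1, 0R2
The negation has an open branch (countermodel exists).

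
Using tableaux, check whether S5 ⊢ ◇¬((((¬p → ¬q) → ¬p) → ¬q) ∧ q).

Tableau for the negation ¬◇¬((((¬p → ¬q) → ¬p) → ¬q) ∧ q):
1. ¬◇¬((((¬p → ¬q) → ¬p) → ¬q) ∧ q), u
2. (((¬p → ¬q) → ¬p) → ¬q) ∧ q, u
3. ((¬p → ¬q) → ¬p) → ¬q, u
4. q, u
5. ¬((¬p → ¬q) → ¬p), u
6. ¬p → ¬q, u
7. p, u
Accessibility: uRu
The negation has an open branch (countermodel exists).

No, not valid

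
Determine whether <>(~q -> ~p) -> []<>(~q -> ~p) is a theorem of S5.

Yes, valid

Tableau for the negation ~(<>(~q -> ~p) -> []<>(~q -> ~p)):
1. ~(<>(~q -> ~p) -> []<>(~q -> ~p)), u
2. <>(~q -> ~p), u
3. ~[]<>(~q -> ~p), u
4. ~q -> ~p, v
5. ~p, v
6. ~<>(~q -> ~p), w
7. ~(~q -> ~p), u
8. ~q, u
9. p, u
10. ~(~q -> ~p), v
11. ~q, v
12. p, v
Accessibility: uRu, uRv, uRw, vRu, vRv, vRw, wRu, wRv, wRw
Branch closes: p and ~p both at v.
Every branch of the negation's tableau closes; the branch above is one of them.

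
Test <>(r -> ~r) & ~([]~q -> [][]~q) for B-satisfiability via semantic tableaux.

Yes, satisfiable

1. <>(r -> ~r) & ~([]~q -> [][]~q), 0
2. <>(r -> ~r), 0
3. ~([]~q -> [][]~q), 0
4. []~q, 0
5. ~[][]~q, 0
6. ~q, 0
7. r -> ~r, 1
8. ~q, 1
9. ~r, 1
10. ~[]~q, 2
11. ~q, 2
12. q, 3
Accessibility: 0R0, 0R1, 0R2, 1R0, 1R1, 2R0, 2R2, 2R3, 3R2, 3R3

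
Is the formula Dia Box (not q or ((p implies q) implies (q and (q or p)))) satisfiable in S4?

Yes, satisfiable

1. Dia Box (not q or ((p implies q) implies (q and (q or p)))), w0
2. Box (not q or ((p implies q) implies (q and (q or p)))), w1   [Dia-rule on 1: fresh world w1, w0Rw1]
3. not q or ((p implies q) implies (q and (q or p))), w1   [Box-rule on 2 via w1Rw1]
4. (p implies q) implies (q and (q or p)), w1   [or-rule on 3 (branches; this branch)]
5. q and (q or p), w1   [implies-rule on 4 (branches; this branch)]
6. q, w1   [and-rule on 5]
7. q or p, w1   [and-rule on 5]
8. p, w1   [or-rule on 7 (branches; this branch)]
Accessibility: w0Rw0, w0Rw1, w1Rw1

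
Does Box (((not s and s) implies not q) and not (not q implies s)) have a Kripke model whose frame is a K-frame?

Satisfiable

1. Box (((not s and s) implies not q) and not (not q implies s)), w0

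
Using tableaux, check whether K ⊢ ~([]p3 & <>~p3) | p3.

Valid in K

Tableau for the negation ~(~([]p3 & <>~p3) | p3):
1. ~(~([]p3 & <>~p3) | p3), u
2. []p3 & <>~p3, u   [~|-rule on 1]
3. ~p3, u   [~|-rule on 1]
4. []p3, u   [&-rule on 2]
5. <>~p3, u   [&-rule on 2]
6. ~p3, v   [<>-rule on 5: fresh world v, uRv]
7. p3, v   [[]-rule on 4 via uRv]
Accessibility: uRv
Branch closes: p3 and ~p3 both at v.
Every branch of the negation's tableau closes; the branch above is one of them.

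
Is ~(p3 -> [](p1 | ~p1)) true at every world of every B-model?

No, not valid

Tableau for the negation p3 -> [](p1 | ~p1):
1. p3 -> [](p1 | ~p1), u
2. [](p1 | ~p1), u
3. p1 | ~p1, u
4. ~p1, u
Accessibility: uRu
The negation has an open branch (countermodel exists).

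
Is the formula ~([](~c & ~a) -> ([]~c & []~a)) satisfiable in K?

1. ~([](~c & ~a) -> ([]~c & []~a)), u
2. [](~c & ~a), u
3. ~([]~c & []~a), u
4. ~[]~a, u
5. a, v
6. ~c & ~a, v
7. ~c, v
8. ~a, v
Accessibility: uRv
Branch closes: a and ~a both at v.
(One branch shown.) All branches close.

Unsatisfiable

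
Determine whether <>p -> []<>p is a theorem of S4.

Not valid

Tableau for the negation ~(<>p -> []<>p):
1. ~(<>p -> []<>p), w0
2. <>p, w0
3. ~[]<>p, w0
4. p, w1
5. ~<>p, w2
6. ~p, w2
Accessibility: w0Rw0, w0Rw1, w0Rw2, w1Rw1, w2Rw2
The negation has an open branch (countermodel exists).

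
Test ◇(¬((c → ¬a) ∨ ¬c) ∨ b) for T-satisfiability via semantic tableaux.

1. ◇(¬((c → ¬a) ∨ ¬c) ∨ b), u
2. ¬((c → ¬a) ∨ ¬c) ∨ b, v
3. b, v
Accessibility: uRu, uRv, vRv

Yes, satisfiable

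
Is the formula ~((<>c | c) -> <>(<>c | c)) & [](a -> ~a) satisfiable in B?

Unsatisfiable

1. ~((<>c | c) -> <>(<>c | c)) & [](a -> ~a), 0
2. ~((<>c | c) -> <>(<>c | c)), 0
3. [](a -> ~a), 0
4. <>c | c, 0
5. ~<>(<>c | c), 0
6. a -> ~a, 0
7. ~(<>c | c), 0
8. ~<>c, 0
9. ~c, 0
10. <>c, 0
11. ~a, 0
12. c, 1
13. a -> ~a, 1
14. ~(<>c | c), 1
15. ~<>c, 1
16. ~c, 1
Accessibility: 0R0, 0R1, 1R0, 1R1
Branch closes: c and ~c both at 1.
(One branch shown.) All branches close.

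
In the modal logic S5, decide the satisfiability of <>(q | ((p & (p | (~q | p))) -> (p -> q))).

Yes, satisfiable

1. <>(q | ((p & (p | (~q | p))) -> (p -> q))), u
2. q | ((p & (p | (~q | p))) -> (p -> q)), v   [<>-rule on 1: fresh world v, uRv]
3. (p & (p | (~q | p))) -> (p -> q), v   [|-rule on 2 (branches; this branch)]
4. p -> q, v   [->-rule on 3 (branches; this branch)]
5. q, v   [->-rule on 4 (branches; this branch)]
Accessibility: uRu, uRv, vRu, vRv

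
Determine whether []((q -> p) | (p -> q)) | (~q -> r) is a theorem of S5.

Tableau for the negation ~([]((q -> p) | (p -> q)) | (~q -> r)):
1. ~([]((q -> p) | (p -> q)) | (~q -> r)), w0
2. ~[]((q -> p) | (p -> q)), w0   [~|-rule on 1]
3. ~(~q -> r), w0   [~|-rule on 1]
4. ~q, w0   [~->-rule on 3]
5. ~r, w0   [~->-rule on 3]
6. ~((q -> p) | (p -> q)), w1   [~[]-rule on 2: fresh world w1, w0Rw1]
7. ~(q -> p), w1   [~|-rule on 6]
8. ~(p -> q), w1   [~|-rule on 6]
9. q, w1   [~->-rule on 7]
10. ~p, w1   [~->-rule on 7]
11. p, w1   [~->-rule on 8]
12. ~q, w1   [~->-rule on 8]
Accessibility: w0Rw0, w0Rw1, w1Rw0, w1Rw1
Branch closes: p and ~p both at w1.
Every branch of the negation's tableau closes; the branch above is one of them.

Valid in S5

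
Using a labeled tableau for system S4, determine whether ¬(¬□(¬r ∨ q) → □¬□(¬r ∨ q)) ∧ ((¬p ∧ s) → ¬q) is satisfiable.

Yes, satisfiable

1. ¬(¬□(¬r ∨ q) → □¬□(¬r ∨ q)) ∧ ((¬p ∧ s) → ¬q), 0
2. ¬(¬□(¬r ∨ q) → □¬□(¬r ∨ q)), 0
3. (¬p ∧ s) → ¬q, 0
4. ¬□(¬r ∨ q), 0
5. ¬□¬□(¬r ∨ q), 0
6. ¬q, 0
7. ¬(¬r ∨ q), 1
8. r, 1
9. ¬q, 1
10. □(¬r ∨ q), 2
11. ¬r ∨ q, 2
12. q, 2
Accessibility: 0R0, 0R1, 0R2, 1R1, 2R2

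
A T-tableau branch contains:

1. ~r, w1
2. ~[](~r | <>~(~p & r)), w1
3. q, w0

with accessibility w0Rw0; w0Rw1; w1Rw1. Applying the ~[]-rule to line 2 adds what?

a fresh world w2 with w1Rw2, and ~(~r | <>~(~p & r)) at w2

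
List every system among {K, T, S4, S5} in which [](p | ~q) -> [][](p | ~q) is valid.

S4, S5

T-tableau for the negation ~([](p | ~q) -> [][](p | ~q)):
1. ~([](p | ~q) -> [][](p | ~q)), u
2. [](p | ~q), u
3. ~[][](p | ~q), u
4. p | ~q, u
5. ~q, u
6. ~[](p | ~q), v
7. p | ~q, v
8. ~q, v
9. ~(p | ~q), w
10. ~p, w
11. q, w
Accessibility: uRu, uRv, vRv, vRw, wRw
Complete open branch: countermodel on a T-frame, so not valid in T, nor in K (the same frame is also a K-frame).
S4-tableau for the negation ~([](p | ~q) -> [][](p | ~q)):
1. ~([](p | ~q) -> [][](p | ~q)), u
2. [](p | ~q), u
3. ~[][](p | ~q), u
4. p | ~q, u
5. ~q, u
6. ~[](p | ~q), v
7. p | ~q, v
8. ~q, v
9. ~(p | ~q), w
10. ~p, w
11. q, w
12. p | ~q, w
13. ~q, w
Accessibility: uRu, uRv, uRw, vRv, vRw, wRw
Branch closes: q and ~q both at w.
Every branch closes (one shown): valid in S4, hence also in S5 (every theorem of S4 is a theorem of S5).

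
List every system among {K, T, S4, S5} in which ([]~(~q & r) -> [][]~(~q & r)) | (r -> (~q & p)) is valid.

S4, S5

T-tableau for the negation ~(([]~(~q & r) -> [][]~(~q & r)) | (r -> (~q & p))):
1. ~(([]~(~q & r) -> [][]~(~q & r)) | (r -> (~q & p))), 0
2. ~([]~(~q & r) -> [][]~(~q & r)), 0
3. ~(r -> (~q & p)), 0
4. []~(~q & r), 0
5. ~[][]~(~q & r), 0
6. r, 0
7. ~(~q & p), 0
8. ~(~q & r), 0
9. ~p, 0
10. q, 0
11. ~[]~(~q & r), 1
12. ~(~q & r), 1
13. ~r, 1
14. ~q & r, 2
15. ~q, 2
16. r, 2
Accessibility: 0R0, 0R1, 1R1, 1R2, 2R2
Complete open branch: countermodel on a T-frame, so not valid in T, nor in K (the same frame is also a K-frame).
S4-tableau for the negation ~(([]~(~q & r) -> [][]~(~q & r)) | (r -> (~q & p))):
1. ~(([]~(~q & r) -> [][]~(~q & r)) | (r -> (~q & p))), 0
2. ~([]~(~q & r) -> [][]~(~q & r)), 0
3. ~(r -> (~q & p)), 0
4. []~(~q & r), 0
5. ~[][]~(~q & r), 0
6. r, 0
7. ~(~q & p), 0
8. ~(~q & r), 0
9. ~p, 0
10. q, 0
11. ~[]~(~q & r), 1
12. ~(~q & r), 1
13. ~r, 1
14. ~q & r, 2
15. ~q, 2
16. r, 2
17. ~(~q & r), 2
18. ~r, 2
Accessibility: 0R0, 0R1, 0R2, 1R1, 1R2, 2R2
Branch closes: r and ~r both at 2.
Every branch closes (one shown): valid in S4, hence also in S5 (every theorem of S4 is a theorem of S5).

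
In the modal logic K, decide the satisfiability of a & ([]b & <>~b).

1. a & ([]b & <>~b), w0
2. a, w0
3. []b & <>~b, w0
4. []b, w0
5. <>~b, w0
6. ~b, w1
7. b, w1
Accessibility: w0Rw1
Branch closes: b and ~b both at w1.
All branches of the tableau close; one closing branch shown above.

Unsatisfiable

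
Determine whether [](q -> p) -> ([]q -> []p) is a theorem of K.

Valid

Tableau for the negation ~([](q -> p) -> ([]q -> []p)):
1. ~([](q -> p) -> ([]q -> []p)), 0
2. [](q -> p), 0
3. ~([]q -> []p), 0
4. []q, 0
5. ~[]p, 0
6. ~p, 1
7. q -> p, 1
8. q, 1
9. p, 1
Accessibility: 0R1
Branch closes: p and ~p both at 1.
All branches of the negation close; one closing branch shown above.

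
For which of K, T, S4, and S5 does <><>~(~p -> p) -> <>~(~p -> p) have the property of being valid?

S4, S5

S4-tableau for the negation ~(<><>~(~p -> p) -> <>~(~p -> p)):
1. ~(<><>~(~p -> p) -> <>~(~p -> p)), 0
2. <><>~(~p -> p), 0   [~->-rule on 1]
3. ~<>~(~p -> p), 0   [~->-rule on 1]
4. ~p -> p, 0   [~<>-rule on 3 via 0R0]
5. p, 0   [->-rule on 4 (branches; this branch)]
6. <>~(~p -> p), 1   [<>-rule on 2: fresh world 1, 0R1]
7. ~p -> p, 1   [~<>-rule on 3 via 0R1]
8. p, 1   [->-rule on 7 (branches; this branch)]
9. ~(~p -> p), 2   [<>-rule on 6: fresh world 2, 1R2]
10. ~p, 2   [~->-rule on 9]
11. ~p -> p, 2   [~<>-rule on 3 via 0R2]
12. p, 2   [->-rule on 11 (branches; this branch)]
Accessibility: 0R0, 0R1, 0R2, 1R1, 1R2, 2R2
Branch closes: p and ~p both at 2.
Every branch closes (one shown): valid in S4, hence also in S5 (every theorem of S4 is a theorem of S5).
T-tableau for the negation ~(<><>~(~p -> p) -> <>~(~p -> p)):
1. ~(<><>~(~p -> p) -> <>~(~p -> p)), 0
2. <><>~(~p -> p), 0   [~->-rule on 1]
3. ~<>~(~p -> p), 0   [~->-rule on 1]
4. ~p -> p, 0   [~<>-rule on 3 via 0R0]
5. p, 0   [->-rule on 4 (branches; this branch)]
6. <>~(~p -> p), 1   [<>-rule on 2: fresh world 1, 0R1]
7. ~p -> p, 1   [~<>-rule on 3 via 0R1]
8. p, 1   [->-rule on 7 (branches; this branch)]
9. ~(~p -> p), 2   [<>-rule on 6: fresh world 2, 1R2]
10. ~p, 2   [~->-rule on 9]
Accessibility: 0R0, 0R1, 1R1, 1R2, 2R2
Complete open branch: countermodel on a T-frame, so not valid in T, nor in K (the same frame is also a K-frame).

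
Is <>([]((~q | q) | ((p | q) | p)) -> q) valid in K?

Invalid (countermodel exists)

Tableau for the negation ~<>([]((~q | q) | ((p | q) | p)) -> q):
1. ~<>([]((~q | q) | ((p | q) | p)) -> q), w0
The negation has an open branch (countermodel exists).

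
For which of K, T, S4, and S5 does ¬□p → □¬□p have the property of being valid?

S5

S5-tableau for the negation ¬(¬□p → □¬□p):
1. ¬(¬□p → □¬□p), 0
2. ¬□p, 0   [¬→-rule on 1]
3. ¬□¬□p, 0   [¬→-rule on 1]
4. ¬p, 1   [¬□-rule on 2: fresh world 1, 0R1]
5. □p, 2   [¬□-rule on 3: fresh world 2, 0R2]
6. p, 0   [□-rule on 5 via 2R0]
7. p, 1   [□-rule on 5 via 2R1]
Accessibility: 0R0, 0R1, 0R2, 1R0, 1R1, 1R2, 2R0, 2R1, 2R2
Branch closes: p and ¬p both at 1.
Every branch closes (one shown): valid in S5.
S4-tableau for the negation ¬(¬□p → □¬□p):
1. ¬(¬□p → □¬□p), 0
2. ¬□p, 0   [¬→-rule on 1]
3. ¬□¬□p, 0   [¬→-rule on 1]
4. ¬p, 1   [¬□-rule on 2: fresh world 1, 0R1]
5. □p, 2   [¬□-rule on 3: fresh world 2, 0R2]
6. p, 2   [□-rule on 5 via 2R2]
Accessibility: 0R0, 0R1, 0R2, 1R1, 2R2
Complete open branch: countermodel on an S4-frame, so not valid in S4, nor in K, T (the same frame is also a K-frame and a T-frame).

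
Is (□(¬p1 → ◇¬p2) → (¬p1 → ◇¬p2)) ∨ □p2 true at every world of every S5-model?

Tableau for the negation ¬((□(¬p1 → ◇¬p2) → (¬p1 → ◇¬p2)) ∨ □p2):
1. ¬((□(¬p1 → ◇¬p2) → (¬p1 → ◇¬p2)) ∨ □p2), u
2. ¬(□(¬p1 → ◇¬p2) → (¬p1 → ◇¬p2)), u   [¬∨-rule on 1]
3. ¬□p2, u   [¬∨-rule on 1]
4. □(¬p1 → ◇¬p2), u   [¬→-rule on 2]
5. ¬(¬p1 → ◇¬p2), u   [¬→-rule on 2]
6. ¬p1, u   [¬→-rule on 5]
7. ¬◇¬p2, u   [¬→-rule on 5]
8. ¬p1 → ◇¬p2, u   [□-rule on 4 via uRu]
9. p2, u   [¬◇-rule on 7 via uRu]
10. ◇¬p2, u   [→-rule on 8 (branches; this branch)]
11. ¬p2, v   [¬□-rule on 3: fresh world v, uRv]
12. ¬p1 → ◇¬p2, v   [□-rule on 4 via uRv]
13. p2, v   [¬◇-rule on 7 via uRv]
Accessibility: uRu, uRv, vRu, vRv
Branch closes: p2 and ¬p2 both at v.
All branches of the negation close; one closing branch shown above.

Yes, valid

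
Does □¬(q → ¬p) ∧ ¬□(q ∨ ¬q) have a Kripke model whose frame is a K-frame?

1. □¬(q → ¬p) ∧ ¬□(q ∨ ¬q), 0
2. □¬(q → ¬p), 0
3. ¬□(q ∨ ¬q), 0
4. ¬(q ∨ ¬q), 1
5. ¬q, 1
6. q, 1
Accessibility: 0R1
Branch closes: q and ¬q both at 1.
Every branch closes; the branch above is one of them.

Unsatisfiable (every branch closes)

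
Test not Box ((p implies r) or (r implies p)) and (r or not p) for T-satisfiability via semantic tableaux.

Unsatisfiable

1. not Box ((p implies r) or (r implies p)) and (r or not p), u
2. not Box ((p implies r) or (r implies p)), u
3. r or not p, u
4. not p, u
5. not ((p implies r) or (r implies p)), v
6. not (p implies r), v
7. not (r implies p), v
8. p, v
9. not r, v
10. r, v
11. not p, v
Accessibility: uRu, uRv, vRv
Branch closes: r and not r both at v.
Every branch closes; the branch above is one of them.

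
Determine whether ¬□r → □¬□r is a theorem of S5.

Tableau for the negation ¬(¬□r → □¬□r):
1. ¬(¬□r → □¬□r), 0
2. ¬□r, 0
3. ¬□¬□r, 0
4. ¬r, 1
5. □r, 2
6. r, 0
7. r, 1
Accessibility: 0R0, 0R1, 0R2, 1R0, 1R1, 1R2, 2R0, 2R1, 2R2
Branch closes: r and ¬r both at 1.
All branches of the negation close; one closing branch shown above.

Valid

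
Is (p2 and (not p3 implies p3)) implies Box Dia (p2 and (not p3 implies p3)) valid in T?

Tableau for the negation not ((p2 and (not p3 implies p3)) implies Box Dia (p2 and (not p3 implies p3))):
1. not ((p2 and (not p3 implies p3)) implies Box Dia (p2 and (not p3 implies p3))), u
2. p2 and (not p3 implies p3), u
3. not Box Dia (p2 and (not p3 implies p3)), u
4. p2, u
5. not p3 implies p3, u
6. p3, u
7. not Dia (p2 and (not p3 implies p3)), v
8. not (p2 and (not p3 implies p3)), v
9. not (not p3 implies p3), v
10. not p3, v
Accessibility: uRu, uRv, vRv
The negation has an open branch (countermodel exists).

Not valid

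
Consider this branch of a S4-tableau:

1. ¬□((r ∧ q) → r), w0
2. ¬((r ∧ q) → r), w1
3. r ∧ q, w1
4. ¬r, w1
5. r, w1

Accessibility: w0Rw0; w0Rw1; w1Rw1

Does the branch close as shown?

Both r and ¬r appear at w1.

Closed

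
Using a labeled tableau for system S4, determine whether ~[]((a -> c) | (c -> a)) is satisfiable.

Unsatisfiable (every branch closes)

1. ~[]((a -> c) | (c -> a)), 0
2. ~((a -> c) | (c -> a)), 1
3. ~(a -> c), 1
4. ~(c -> a), 1
5. a, 1
6. ~c, 1
7. c, 1
8. ~a, 1
Accessibility: 0R0, 0R1, 1R1
Branch closes: c and ~c both at 1.
Every branch closes; the branch above is one of them.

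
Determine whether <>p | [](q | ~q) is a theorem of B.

Tableau for the negation ~(<>p | [](q | ~q)):
1. ~(<>p | [](q | ~q)), u
2. ~<>p, u
3. ~[](q | ~q), u
4. ~p, u
5. ~(q | ~q), v
6. ~q, v
7. q, v
Accessibility: uRu, uRv, vRu, vRv
Branch closes: q and ~q both at v.
All branches of the negation close; one closing branch shown above.

Valid in B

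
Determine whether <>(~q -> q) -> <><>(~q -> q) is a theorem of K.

Tableau for the negation ~(<>(~q -> q) -> <><>(~q -> q)):
1. ~(<>(~q -> q) -> <><>(~q -> q)), 0
2. <>(~q -> q), 0
3. ~<><>(~q -> q), 0
4. ~q -> q, 1
5. ~<>(~q -> q), 1
6. q, 1
Accessibility: 0R1
The negation has an open branch (countermodel exists).

Invalid (countermodel exists)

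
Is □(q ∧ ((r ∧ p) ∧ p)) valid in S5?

Tableau for the negation ¬□(q ∧ ((r ∧ p) ∧ p)):
1. ¬□(q ∧ ((r ∧ p) ∧ p)), 0
2. ¬(q ∧ ((r ∧ p) ∧ p)), 1
3. ¬((r ∧ p) ∧ p), 1
4. ¬p, 1
Accessibility: 0R0, 0R1, 1R0, 1R1
The negation has an open branch (countermodel exists).

No, not valid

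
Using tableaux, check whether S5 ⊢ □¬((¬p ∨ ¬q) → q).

Tableau for the negation ¬□¬((¬p ∨ ¬q) → q):
1. ¬□¬((¬p ∨ ¬q) → q), 0
2. (¬p ∨ ¬q) → q, 1
3. q, 1
Accessibility: 0R0, 0R1, 1R0, 1R1
The negation has an open branch (countermodel exists).

Invalid (countermodel exists)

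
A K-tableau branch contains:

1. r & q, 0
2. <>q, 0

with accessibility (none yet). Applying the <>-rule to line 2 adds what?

a fresh world 1 with 0R1, and q at 1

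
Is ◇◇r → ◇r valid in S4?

Yes, valid

Tableau for the negation ¬(◇◇r → ◇r):
1. ¬(◇◇r → ◇r), u
2. ◇◇r, u
3. ¬◇r, u
4. ¬r, u
5. ◇r, v
6. ¬r, v
7. r, w
8. ¬r, w
Accessibility: uRu, uRv, uRw, vRv, vRw, wRw
Branch closes: r and ¬r both at w.
Every branch of the negation's tableau closes; the branch above is one of them.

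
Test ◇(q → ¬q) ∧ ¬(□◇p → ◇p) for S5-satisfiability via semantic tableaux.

1. ◇(q → ¬q) ∧ ¬(□◇p → ◇p), w0
2. ◇(q → ¬q), w0   [∧-rule on 1]
3. ¬(□◇p → ◇p), w0   [∧-rule on 1]
4. □◇p, w0   [¬→-rule on 3]
5. ¬◇p, w0   [¬→-rule on 3]
6. ◇p, w0   [□-rule on 4 via w0Rw0]
7. ¬p, w0   [¬◇-rule on 5 via w0Rw0]
8. q → ¬q, w1   [◇-rule on 2: fresh world w1, w0Rw1]
9. ◇p, w1   [□-rule on 4 via w0Rw1]
10. ¬p, w1   [¬◇-rule on 5 via w0Rw1]
11. ¬q, w1   [→-rule on 8 (branches; this branch)]
12. p, w2   [◇-rule on 6: fresh world w2, w0Rw2]
13. ◇p, w2   [□-rule on 4 via w0Rw2]
14. ¬p, w2   [¬◇-rule on 5 via w0Rw2]
Accessibility: w0Rw0, w0Rw1, w0Rw2, w1Rw0, w1Rw1, w1Rw2, w2Rw0, w2Rw1, w2Rw2
Branch closes: p and ¬p both at w2.
Every branch closes; the branch above is one of them.

Unsatisfiable (every branch closes)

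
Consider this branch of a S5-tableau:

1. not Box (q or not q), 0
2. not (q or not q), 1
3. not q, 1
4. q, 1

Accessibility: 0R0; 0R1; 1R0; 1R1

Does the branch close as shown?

Both q and not q appear at 1.

Yes, closed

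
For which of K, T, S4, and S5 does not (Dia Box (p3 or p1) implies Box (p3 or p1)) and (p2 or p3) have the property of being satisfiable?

S5-tableau for the formula:
1. not (Dia Box (p3 or p1) implies Box (p3 or p1)) and (p2 or p3), u
2. not (Dia Box (p3 or p1) implies Box (p3 or p1)), u
3. p2 or p3, u
4. Dia Box (p3 or p1), u
5. not Box (p3 or p1), u
6. p3, u
7. Box (p3 or p1), v
8. p3 or p1, u
9. p3 or p1, v
10. p1, u
11. p1, v
12. not (p3 or p1), w
13. not p3, w
14. not p1, w
15. p3 or p1, w
16. p1, w
Accessibility: uRu, uRv, uRw, vRu, vRv, vRw, wRu, wRv, wRw
Branch closes: p1 and not p1 both at w.
Every branch closes (one shown): unsatisfiable in S5.
S4-tableau for the formula:
1. not (Dia Box (p3 or p1) implies Box (p3 or p1)) and (p2 or p3), u
2. not (Dia Box (p3 or p1) implies Box (p3 or p1)), u
3. p2 or p3, u
4. Dia Box (p3 or p1), u
5. not Box (p3 or p1), u
6. p3, u
7. Box (p3 or p1), v
8. p3 or p1, v
9. p1, v
10. not (p3 or p1), w
11. not p3, w
12. not p1, w
Accessibility: uRu, uRv, uRw, vRv, wRw
Complete open branch: satisfiable in S4, hence also in K, T (this S4-model is also a K-model and a T-model).

K, T, S4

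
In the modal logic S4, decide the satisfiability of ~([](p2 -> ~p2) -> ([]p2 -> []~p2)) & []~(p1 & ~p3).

1. ~([](p2 -> ~p2) -> ([]p2 -> []~p2)) & []~(p1 & ~p3), 0
2. ~([](p2 -> ~p2) -> ([]p2 -> []~p2)), 0
3. []~(p1 & ~p3), 0
4. [](p2 -> ~p2), 0
5. ~([]p2 -> []~p2), 0
6. []p2, 0
7. ~[]~p2, 0
8. ~(p1 & ~p3), 0
9. p2 -> ~p2, 0
10. p2, 0
11. p3, 0
12. ~p2, 0
Accessibility: 0R0
Branch closes: p2 and ~p2 both at 0.
Every branch closes; the branch above is one of them.

Unsatisfiable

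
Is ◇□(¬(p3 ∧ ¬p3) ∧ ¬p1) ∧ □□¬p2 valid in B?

Tableau for the negation ¬(◇□(¬(p3 ∧ ¬p3) ∧ ¬p1) ∧ □□¬p2):
1. ¬(◇□(¬(p3 ∧ ¬p3) ∧ ¬p1) ∧ □□¬p2), u
2. ¬□□¬p2, u
3. ¬□¬p2, v
4. p2, w
Accessibility: uRu, uRv, vRu, vRv, vRw, wRv, wRw
The negation has an open branch (countermodel exists).

Not valid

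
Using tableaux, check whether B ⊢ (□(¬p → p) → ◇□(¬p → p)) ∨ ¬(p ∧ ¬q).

Tableau for the negation ¬((□(¬p → p) → ◇□(¬p → p)) ∨ ¬(p ∧ ¬q)):
1. ¬((□(¬p → p) → ◇□(¬p → p)) ∨ ¬(p ∧ ¬q)), u
2. ¬(□(¬p → p) → ◇□(¬p → p)), u
3. p ∧ ¬q, u
4. □(¬p → p), u
5. ¬◇□(¬p → p), u
6. p, u
7. ¬q, u
8. ¬p → p, u
9. ¬□(¬p → p), u
10. ¬(¬p → p), v
11. ¬p, v
12. ¬p → p, v
13. ¬□(¬p → p), v
14. p, v
Accessibility: uRu, uRv, vRu, vRv
Branch closes: p and ¬p both at v.
All branches of the negation close; one closing branch shown above.

Valid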